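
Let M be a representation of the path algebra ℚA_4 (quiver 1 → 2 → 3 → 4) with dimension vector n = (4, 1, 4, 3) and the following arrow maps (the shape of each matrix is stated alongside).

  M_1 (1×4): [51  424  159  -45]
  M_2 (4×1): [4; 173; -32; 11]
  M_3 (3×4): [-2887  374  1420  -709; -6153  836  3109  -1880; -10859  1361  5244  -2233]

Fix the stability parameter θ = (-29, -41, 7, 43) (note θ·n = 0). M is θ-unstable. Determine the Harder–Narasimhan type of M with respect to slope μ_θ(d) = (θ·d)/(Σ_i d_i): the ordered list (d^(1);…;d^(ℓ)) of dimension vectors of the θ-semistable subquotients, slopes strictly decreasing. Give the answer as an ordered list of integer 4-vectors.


Interval decomposition of M: I[1,1]^3, I[1,4], I[3,3], I[3,4]^2.
HN type (ℓ=4): μ^(1)=43; μ^(2)=7; μ^(3)=-29; μ^(4)=-35

((0, 0, 0, 3); (0, 0, 4, 0); (3, 0, 0, 0); (1, 1, 0, 0))


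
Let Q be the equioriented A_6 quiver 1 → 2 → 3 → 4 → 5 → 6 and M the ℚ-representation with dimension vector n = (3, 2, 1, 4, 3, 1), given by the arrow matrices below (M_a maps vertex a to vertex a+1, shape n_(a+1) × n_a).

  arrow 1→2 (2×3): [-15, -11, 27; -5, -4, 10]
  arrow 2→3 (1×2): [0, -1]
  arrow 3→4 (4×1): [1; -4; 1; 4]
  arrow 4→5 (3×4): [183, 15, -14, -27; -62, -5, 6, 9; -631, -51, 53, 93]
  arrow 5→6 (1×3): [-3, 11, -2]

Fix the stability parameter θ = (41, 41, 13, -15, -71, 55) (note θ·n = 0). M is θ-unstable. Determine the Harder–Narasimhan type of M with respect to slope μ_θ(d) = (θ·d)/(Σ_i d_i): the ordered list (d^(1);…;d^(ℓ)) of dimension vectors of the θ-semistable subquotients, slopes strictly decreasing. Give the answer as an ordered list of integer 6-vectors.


Interval decomposition of M: I[1,1], I[1,2], I[1,6], I[4,4], I[4,5]^2.
HN type (ℓ=5): μ^(1)=55; μ^(2)=41; μ^(3)=9/5; μ^(4)=-15; μ^(5)=-43

((0, 0, 0, 0, 0, 1); (2, 1, 0, 0, 0, 0); (1, 1, 1, 1, 1, 0); (0, 0, 0, 1, 0, 0); (0, 0, 0, 2, 2, 0))


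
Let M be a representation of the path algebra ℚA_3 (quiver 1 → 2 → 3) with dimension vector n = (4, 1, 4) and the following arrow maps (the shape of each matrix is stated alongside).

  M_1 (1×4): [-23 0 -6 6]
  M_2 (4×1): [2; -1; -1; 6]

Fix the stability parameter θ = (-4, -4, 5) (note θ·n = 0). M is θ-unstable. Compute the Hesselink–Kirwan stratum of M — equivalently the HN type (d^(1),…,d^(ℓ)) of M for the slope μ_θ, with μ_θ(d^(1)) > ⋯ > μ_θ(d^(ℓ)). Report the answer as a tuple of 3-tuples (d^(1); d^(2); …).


Barcode: M ≅ I[1,1]^3, I[1,3], I[3,3]^3. HN layers by μ_θ (2 steps, strictly decreasing):
  μ^(1)=5; μ^(2)=-4

((0, 0, 4); (4, 1, 0))


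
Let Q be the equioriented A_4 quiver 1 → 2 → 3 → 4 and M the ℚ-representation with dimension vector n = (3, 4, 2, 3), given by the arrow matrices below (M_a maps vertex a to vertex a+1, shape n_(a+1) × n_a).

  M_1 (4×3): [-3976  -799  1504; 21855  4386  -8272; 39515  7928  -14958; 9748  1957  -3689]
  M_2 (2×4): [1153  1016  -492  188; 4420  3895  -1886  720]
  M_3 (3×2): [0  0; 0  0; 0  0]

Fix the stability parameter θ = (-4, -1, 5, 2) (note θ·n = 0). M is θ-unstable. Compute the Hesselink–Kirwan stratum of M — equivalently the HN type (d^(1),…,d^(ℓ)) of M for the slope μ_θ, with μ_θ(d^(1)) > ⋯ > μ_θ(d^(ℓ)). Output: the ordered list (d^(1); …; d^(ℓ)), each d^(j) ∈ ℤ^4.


Via rank(M_{q-1}∘⋯∘M_p): M ≅ I[1,2], I[1,3]^2, I[2,2], I[4,4]^3.
μ_θ-semistable layers: μ^(1)=5; μ^(2)=2; μ^(3)=-1; μ^(4)=-4

((0, 0, 2, 0); (0, 0, 0, 3); (0, 4, 0, 0); (3, 0, 0, 0))


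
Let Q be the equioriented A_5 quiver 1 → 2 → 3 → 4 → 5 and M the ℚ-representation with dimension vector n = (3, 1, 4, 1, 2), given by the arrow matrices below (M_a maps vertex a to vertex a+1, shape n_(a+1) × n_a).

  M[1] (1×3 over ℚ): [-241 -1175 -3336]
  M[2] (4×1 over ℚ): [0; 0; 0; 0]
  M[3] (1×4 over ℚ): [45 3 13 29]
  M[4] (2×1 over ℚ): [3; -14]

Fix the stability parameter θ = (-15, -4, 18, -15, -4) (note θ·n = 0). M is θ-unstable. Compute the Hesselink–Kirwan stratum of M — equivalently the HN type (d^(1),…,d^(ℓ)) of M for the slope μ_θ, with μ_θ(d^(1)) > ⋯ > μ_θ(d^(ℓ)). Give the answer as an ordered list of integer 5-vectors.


Via rank(M_{q-1}∘⋯∘M_p): M ≅ I[1,1]^2, I[1,2], I[3,3]^3, I[3,5], I[5,5].
μ_θ-semistable layers: μ^(1)=18; μ^(2)=-1/3; μ^(3)=-4; μ^(4)=-15

((0, 0, 3, 0, 0); (0, 0, 1, 1, 1); (0, 1, 0, 0, 1); (3, 0, 0, 0, 0))


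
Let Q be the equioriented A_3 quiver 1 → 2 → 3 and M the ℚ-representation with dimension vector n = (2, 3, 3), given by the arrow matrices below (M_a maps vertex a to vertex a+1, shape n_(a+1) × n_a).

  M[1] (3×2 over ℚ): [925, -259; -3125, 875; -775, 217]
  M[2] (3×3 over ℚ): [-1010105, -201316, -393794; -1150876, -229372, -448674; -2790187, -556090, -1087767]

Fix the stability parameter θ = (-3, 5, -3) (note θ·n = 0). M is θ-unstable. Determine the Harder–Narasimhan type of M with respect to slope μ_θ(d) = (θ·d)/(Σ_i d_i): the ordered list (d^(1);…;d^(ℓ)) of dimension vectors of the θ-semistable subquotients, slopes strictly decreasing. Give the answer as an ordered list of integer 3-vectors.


Interval decomposition of M: I[1,1], I[1,3], I[2,2], I[2,3], I[3,3].
HN type (ℓ=3): μ^(1)=5; μ^(2)=1; μ^(3)=-3

((0, 1, 0); (0, 2, 2); (2, 0, 1))


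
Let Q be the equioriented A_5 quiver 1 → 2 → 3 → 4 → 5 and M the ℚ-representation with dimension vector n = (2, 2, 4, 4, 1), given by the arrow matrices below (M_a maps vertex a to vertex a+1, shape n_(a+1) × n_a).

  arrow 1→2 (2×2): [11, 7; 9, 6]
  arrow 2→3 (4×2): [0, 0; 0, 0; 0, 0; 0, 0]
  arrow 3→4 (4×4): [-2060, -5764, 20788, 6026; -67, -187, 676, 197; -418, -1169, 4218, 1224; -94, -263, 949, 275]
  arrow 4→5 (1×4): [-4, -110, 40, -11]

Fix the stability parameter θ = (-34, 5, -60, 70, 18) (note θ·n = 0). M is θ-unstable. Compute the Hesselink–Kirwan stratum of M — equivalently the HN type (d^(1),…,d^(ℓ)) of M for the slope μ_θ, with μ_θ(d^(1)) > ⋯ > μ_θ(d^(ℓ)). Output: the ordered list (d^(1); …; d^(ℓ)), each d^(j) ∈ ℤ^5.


Barcode: M ≅ I[1,2]^2, I[3,4]^3, I[3,5]. HN layers by μ_θ (5 steps, strictly decreasing):
  μ^(1)=70; μ^(2)=44; μ^(3)=5; μ^(4)=-34; μ^(5)=-60

((0, 0, 0, 3, 0); (0, 0, 0, 1, 1); (0, 2, 0, 0, 0); (2, 0, 0, 0, 0); (0, 0, 4, 0, 0))


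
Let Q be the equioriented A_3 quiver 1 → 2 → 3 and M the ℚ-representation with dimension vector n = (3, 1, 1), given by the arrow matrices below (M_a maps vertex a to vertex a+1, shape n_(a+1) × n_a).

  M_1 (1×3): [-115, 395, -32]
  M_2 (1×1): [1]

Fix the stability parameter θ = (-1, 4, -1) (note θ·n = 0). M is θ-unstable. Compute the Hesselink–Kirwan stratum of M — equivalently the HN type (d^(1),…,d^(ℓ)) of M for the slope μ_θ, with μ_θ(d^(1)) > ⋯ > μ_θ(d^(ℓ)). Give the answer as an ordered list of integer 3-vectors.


Interval decomposition of M: I[1,1]^2, I[1,3].
HN type (ℓ=2): μ^(1)=3/2; μ^(2)=-1

((0, 1, 1); (3, 0, 0))


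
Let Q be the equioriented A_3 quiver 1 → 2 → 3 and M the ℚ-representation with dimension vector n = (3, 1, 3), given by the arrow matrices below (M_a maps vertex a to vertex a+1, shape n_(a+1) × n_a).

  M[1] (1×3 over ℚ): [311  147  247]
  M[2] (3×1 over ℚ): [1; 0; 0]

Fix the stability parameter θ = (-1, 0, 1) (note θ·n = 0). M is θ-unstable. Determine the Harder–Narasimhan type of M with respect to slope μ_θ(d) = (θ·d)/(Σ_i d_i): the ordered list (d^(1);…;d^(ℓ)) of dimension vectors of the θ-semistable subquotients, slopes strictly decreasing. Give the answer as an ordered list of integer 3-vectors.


Interval decomposition of M: I[1,1]^2, I[1,3], I[3,3]^2.
HN type (ℓ=3): μ^(1)=1; μ^(2)=0; μ^(3)=-1

((0, 0, 3); (0, 1, 0); (3, 0, 0))


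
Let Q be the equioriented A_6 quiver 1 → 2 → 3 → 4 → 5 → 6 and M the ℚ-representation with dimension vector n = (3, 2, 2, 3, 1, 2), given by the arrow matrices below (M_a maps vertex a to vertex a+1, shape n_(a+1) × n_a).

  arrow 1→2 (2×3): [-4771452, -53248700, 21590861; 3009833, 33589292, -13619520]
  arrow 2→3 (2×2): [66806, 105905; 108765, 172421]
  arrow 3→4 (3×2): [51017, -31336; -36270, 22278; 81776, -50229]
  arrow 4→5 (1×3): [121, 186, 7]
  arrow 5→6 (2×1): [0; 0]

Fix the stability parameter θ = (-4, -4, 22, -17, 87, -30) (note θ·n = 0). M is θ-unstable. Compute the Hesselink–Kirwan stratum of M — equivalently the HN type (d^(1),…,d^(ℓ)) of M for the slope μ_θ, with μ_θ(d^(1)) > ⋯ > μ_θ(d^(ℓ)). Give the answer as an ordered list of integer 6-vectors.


Interval decomposition of M: I[1,1], I[1,4], I[1,5], I[4,4], I[6,6]^2.
HN type (ℓ=5): μ^(1)=87; μ^(2)=5/2; μ^(3)=-4; μ^(4)=-17; μ^(5)=-30

((0, 0, 0, 0, 1, 0); (0, 0, 2, 2, 0, 0); (3, 2, 0, 0, 0, 0); (0, 0, 0, 1, 0, 0); (0, 0, 0, 0, 0, 2))


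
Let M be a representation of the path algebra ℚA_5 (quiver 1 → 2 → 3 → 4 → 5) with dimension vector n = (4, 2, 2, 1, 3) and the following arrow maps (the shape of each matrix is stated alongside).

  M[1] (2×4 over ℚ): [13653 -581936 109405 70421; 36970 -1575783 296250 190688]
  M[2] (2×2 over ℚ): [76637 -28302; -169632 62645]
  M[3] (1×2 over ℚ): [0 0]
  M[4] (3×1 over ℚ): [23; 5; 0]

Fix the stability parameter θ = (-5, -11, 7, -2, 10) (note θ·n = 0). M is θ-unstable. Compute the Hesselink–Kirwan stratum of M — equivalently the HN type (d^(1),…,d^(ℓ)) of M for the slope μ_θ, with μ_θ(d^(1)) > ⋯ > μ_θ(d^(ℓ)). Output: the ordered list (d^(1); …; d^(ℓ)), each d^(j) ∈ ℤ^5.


Via rank(M_{q-1}∘⋯∘M_p): M ≅ I[1,1]^2, I[1,3]^2, I[4,5], I[5,5]^2.
μ_θ-semistable layers: μ^(1)=10; μ^(2)=7; μ^(3)=-2; μ^(4)=-5; μ^(5)=-8

((0, 0, 0, 0, 3); (0, 0, 2, 0, 0); (0, 0, 0, 1, 0); (2, 0, 0, 0, 0); (2, 2, 0, 0, 0))


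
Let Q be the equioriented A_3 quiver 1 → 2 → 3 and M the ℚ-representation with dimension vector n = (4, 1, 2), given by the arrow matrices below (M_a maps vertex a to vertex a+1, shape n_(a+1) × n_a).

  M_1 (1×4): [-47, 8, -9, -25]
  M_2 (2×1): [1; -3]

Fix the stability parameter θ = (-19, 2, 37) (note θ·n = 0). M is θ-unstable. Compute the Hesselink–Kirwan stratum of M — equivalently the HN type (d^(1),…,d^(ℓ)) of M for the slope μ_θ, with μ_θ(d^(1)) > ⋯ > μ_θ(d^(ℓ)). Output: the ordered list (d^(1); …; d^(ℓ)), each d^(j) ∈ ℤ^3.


Via rank(M_{q-1}∘⋯∘M_p): M ≅ I[1,1]^3, I[1,3], I[3,3].
μ_θ-semistable layers: μ^(1)=37; μ^(2)=2; μ^(3)=-19

((0, 0, 2); (0, 1, 0); (4, 0, 0))


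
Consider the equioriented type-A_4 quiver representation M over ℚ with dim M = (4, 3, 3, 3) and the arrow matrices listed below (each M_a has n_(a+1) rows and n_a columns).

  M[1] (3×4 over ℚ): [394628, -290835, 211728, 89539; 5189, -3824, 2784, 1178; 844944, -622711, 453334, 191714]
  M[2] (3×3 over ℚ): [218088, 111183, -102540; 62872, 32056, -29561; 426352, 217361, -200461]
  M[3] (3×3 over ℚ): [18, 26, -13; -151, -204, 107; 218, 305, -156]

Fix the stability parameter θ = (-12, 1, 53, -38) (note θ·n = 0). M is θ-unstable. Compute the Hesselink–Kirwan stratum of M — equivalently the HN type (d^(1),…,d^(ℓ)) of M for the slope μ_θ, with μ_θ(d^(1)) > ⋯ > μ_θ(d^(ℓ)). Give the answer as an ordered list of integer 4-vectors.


Barcode: M ≅ I[1,1], I[1,2], I[1,4]^2, I[3,4]. HN layers by μ_θ (3 steps, strictly decreasing):
  μ^(1)=15/2; μ^(2)=1; μ^(3)=-12

((0, 0, 3, 3); (0, 3, 0, 0); (4, 0, 0, 0))


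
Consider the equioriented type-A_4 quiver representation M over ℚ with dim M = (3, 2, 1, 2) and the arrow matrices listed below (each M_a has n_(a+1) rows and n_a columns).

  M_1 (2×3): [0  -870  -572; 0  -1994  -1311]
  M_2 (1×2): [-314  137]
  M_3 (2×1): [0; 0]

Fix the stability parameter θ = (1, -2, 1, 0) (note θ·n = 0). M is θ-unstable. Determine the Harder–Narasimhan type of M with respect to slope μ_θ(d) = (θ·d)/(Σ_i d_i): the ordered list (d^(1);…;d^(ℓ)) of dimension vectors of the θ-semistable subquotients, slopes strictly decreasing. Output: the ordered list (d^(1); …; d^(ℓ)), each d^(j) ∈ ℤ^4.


Interval decomposition of M: I[1,1], I[1,2], I[1,3], I[4,4]^2.
HN type (ℓ=3): μ^(1)=1; μ^(2)=0; μ^(3)=-1/2

((1, 0, 1, 0); (0, 0, 0, 2); (2, 2, 0, 0))


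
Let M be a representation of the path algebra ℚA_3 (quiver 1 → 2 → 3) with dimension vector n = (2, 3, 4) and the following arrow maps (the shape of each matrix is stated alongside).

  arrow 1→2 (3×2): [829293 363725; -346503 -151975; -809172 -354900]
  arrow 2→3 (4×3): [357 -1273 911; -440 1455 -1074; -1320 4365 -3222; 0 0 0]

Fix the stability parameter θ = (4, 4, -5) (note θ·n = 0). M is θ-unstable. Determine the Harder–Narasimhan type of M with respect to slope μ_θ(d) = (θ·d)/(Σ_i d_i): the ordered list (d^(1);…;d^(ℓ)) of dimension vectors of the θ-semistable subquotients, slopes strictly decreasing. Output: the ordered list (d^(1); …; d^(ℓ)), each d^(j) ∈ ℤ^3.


Interval decomposition of M: I[1,1], I[1,3], I[2,2], I[2,3], I[3,3]^2.
HN type (ℓ=4): μ^(1)=4; μ^(2)=1; μ^(3)=-1/2; μ^(4)=-5

((1, 1, 0); (1, 1, 1); (0, 1, 1); (0, 0, 2))


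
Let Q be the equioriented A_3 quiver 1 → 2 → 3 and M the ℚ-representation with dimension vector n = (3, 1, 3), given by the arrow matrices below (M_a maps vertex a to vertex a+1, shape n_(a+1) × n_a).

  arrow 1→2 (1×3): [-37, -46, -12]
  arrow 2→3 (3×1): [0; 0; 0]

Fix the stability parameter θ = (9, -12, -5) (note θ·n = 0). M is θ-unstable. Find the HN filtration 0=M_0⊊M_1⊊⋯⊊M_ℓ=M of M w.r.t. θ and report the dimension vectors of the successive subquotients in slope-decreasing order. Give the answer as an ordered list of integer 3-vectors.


Via rank(M_{q-1}∘⋯∘M_p): M ≅ I[1,1]^2, I[1,2], I[3,3]^3.
μ_θ-semistable layers: μ^(1)=9; μ^(2)=-3/2; μ^(3)=-5

((2, 0, 0); (1, 1, 0); (0, 0, 3))


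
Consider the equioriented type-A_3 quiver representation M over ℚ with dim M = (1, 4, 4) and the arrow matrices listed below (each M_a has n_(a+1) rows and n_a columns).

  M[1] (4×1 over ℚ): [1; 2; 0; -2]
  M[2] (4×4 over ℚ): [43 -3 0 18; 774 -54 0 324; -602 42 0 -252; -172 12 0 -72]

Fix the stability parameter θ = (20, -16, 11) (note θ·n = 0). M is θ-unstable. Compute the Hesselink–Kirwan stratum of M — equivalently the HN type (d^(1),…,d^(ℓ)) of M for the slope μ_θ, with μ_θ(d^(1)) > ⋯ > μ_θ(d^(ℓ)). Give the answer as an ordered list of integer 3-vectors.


Interval decomposition of M: I[1,3], I[2,2]^3, I[3,3]^3.
HN type (ℓ=3): μ^(1)=11; μ^(2)=2; μ^(3)=-16

((0, 0, 4); (1, 1, 0); (0, 3, 0))


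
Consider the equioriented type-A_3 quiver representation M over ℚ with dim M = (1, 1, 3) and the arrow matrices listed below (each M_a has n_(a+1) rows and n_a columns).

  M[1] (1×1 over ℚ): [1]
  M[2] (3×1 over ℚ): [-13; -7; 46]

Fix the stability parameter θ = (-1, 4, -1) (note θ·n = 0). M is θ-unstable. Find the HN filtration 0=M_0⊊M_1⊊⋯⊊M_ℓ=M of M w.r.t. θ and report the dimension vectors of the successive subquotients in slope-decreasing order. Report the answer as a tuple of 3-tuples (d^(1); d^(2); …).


Barcode: M ≅ I[1,3], I[3,3]^2. HN layers by μ_θ (2 steps, strictly decreasing):
  μ^(1)=3/2; μ^(2)=-1

((0, 1, 1); (1, 0, 2))


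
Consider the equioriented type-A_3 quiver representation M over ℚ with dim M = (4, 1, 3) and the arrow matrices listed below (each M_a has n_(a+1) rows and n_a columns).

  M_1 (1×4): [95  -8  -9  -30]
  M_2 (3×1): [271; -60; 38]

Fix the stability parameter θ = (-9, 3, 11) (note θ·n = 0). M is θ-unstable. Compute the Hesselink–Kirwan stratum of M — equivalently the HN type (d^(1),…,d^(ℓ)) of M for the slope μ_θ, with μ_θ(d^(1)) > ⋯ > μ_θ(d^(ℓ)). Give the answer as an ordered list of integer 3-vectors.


Via rank(M_{q-1}∘⋯∘M_p): M ≅ I[1,1]^3, I[1,3], I[3,3]^2.
μ_θ-semistable layers: μ^(1)=11; μ^(2)=3; μ^(3)=-9

((0, 0, 3); (0, 1, 0); (4, 0, 0))


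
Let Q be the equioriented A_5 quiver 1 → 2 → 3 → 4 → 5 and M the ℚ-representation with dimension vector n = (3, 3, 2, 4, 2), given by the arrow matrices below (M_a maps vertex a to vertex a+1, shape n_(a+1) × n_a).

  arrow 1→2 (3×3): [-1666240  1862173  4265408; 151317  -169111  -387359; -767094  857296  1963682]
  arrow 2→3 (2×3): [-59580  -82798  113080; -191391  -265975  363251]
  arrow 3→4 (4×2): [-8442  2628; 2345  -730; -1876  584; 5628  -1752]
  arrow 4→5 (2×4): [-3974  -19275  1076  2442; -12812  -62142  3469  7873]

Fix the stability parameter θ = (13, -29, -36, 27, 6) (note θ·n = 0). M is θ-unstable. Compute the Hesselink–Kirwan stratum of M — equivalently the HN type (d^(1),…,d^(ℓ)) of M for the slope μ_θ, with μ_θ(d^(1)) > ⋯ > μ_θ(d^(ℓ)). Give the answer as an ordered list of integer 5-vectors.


Via rank(M_{q-1}∘⋯∘M_p): M ≅ I[1,1], I[1,3], I[1,5], I[2,2], I[4,4]^2, I[4,5].
μ_θ-semistable layers: μ^(1)=27; μ^(2)=33/2; μ^(3)=13; μ^(4)=-52/3; μ^(5)=-29

((0, 0, 0, 2, 0); (0, 0, 0, 2, 2); (1, 0, 0, 0, 0); (2, 2, 2, 0, 0); (0, 1, 0, 0, 0))


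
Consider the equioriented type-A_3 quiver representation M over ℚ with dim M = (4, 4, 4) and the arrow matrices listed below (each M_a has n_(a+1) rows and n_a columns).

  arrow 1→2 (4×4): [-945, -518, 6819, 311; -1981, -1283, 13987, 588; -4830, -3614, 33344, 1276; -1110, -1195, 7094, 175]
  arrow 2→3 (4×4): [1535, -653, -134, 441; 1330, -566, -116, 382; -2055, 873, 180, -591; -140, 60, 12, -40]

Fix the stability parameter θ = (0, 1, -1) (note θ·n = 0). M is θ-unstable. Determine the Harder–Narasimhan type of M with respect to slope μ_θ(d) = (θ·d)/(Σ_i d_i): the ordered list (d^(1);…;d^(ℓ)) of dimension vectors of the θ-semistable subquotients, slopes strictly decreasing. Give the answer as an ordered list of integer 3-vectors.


Interval decomposition of M: I[1,2]^2, I[1,3]^2, I[3,3]^2.
HN type (ℓ=3): μ^(1)=1; μ^(2)=0; μ^(3)=-1

((0, 2, 0); (4, 2, 2); (0, 0, 2))


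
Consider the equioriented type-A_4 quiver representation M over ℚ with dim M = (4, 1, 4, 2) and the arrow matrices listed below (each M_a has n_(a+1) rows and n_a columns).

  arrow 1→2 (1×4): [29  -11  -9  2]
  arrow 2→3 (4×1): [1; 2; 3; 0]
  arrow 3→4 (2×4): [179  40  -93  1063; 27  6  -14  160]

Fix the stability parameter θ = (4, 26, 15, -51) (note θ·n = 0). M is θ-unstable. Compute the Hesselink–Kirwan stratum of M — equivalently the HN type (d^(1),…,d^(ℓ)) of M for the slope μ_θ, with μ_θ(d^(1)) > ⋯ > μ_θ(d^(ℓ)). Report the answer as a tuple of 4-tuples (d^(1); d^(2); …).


Via rank(M_{q-1}∘⋯∘M_p): M ≅ I[1,1]^3, I[1,4], I[3,3]^2, I[3,4].
μ_θ-semistable layers: μ^(1)=15; μ^(2)=4; μ^(3)=-3/2; μ^(4)=-18

((0, 0, 2, 0); (3, 0, 0, 0); (1, 1, 1, 1); (0, 0, 1, 1))


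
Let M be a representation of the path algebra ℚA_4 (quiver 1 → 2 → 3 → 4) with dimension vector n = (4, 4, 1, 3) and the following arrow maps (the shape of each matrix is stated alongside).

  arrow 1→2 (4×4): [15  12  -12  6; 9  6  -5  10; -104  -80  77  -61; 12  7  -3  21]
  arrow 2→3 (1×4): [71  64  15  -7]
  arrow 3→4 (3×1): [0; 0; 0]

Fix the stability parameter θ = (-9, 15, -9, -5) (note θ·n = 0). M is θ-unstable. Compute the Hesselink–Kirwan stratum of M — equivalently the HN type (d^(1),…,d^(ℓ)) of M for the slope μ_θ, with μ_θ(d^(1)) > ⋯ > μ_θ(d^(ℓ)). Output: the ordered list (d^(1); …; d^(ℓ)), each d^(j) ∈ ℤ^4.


Via rank(M_{q-1}∘⋯∘M_p): M ≅ I[1,2]^3, I[1,3], I[4,4]^3.
μ_θ-semistable layers: μ^(1)=15; μ^(2)=3; μ^(3)=-5; μ^(4)=-9

((0, 3, 0, 0); (0, 1, 1, 0); (0, 0, 0, 3); (4, 0, 0, 0))


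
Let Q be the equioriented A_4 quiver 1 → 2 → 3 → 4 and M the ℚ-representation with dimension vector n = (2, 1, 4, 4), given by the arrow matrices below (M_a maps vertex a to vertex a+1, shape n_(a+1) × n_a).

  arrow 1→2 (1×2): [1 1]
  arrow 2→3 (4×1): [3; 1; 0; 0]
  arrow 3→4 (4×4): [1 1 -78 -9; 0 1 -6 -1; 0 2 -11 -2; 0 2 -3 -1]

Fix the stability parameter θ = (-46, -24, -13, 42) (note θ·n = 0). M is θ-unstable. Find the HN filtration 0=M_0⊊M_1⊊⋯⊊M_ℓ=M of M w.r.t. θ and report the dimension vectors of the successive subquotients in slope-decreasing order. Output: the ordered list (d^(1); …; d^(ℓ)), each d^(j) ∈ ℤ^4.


Interval decomposition of M: I[1,1], I[1,4], I[3,4]^3.
HN type (ℓ=4): μ^(1)=42; μ^(2)=-13; μ^(3)=-24; μ^(4)=-46

((0, 0, 0, 4); (0, 0, 4, 0); (0, 1, 0, 0); (2, 0, 0, 0))


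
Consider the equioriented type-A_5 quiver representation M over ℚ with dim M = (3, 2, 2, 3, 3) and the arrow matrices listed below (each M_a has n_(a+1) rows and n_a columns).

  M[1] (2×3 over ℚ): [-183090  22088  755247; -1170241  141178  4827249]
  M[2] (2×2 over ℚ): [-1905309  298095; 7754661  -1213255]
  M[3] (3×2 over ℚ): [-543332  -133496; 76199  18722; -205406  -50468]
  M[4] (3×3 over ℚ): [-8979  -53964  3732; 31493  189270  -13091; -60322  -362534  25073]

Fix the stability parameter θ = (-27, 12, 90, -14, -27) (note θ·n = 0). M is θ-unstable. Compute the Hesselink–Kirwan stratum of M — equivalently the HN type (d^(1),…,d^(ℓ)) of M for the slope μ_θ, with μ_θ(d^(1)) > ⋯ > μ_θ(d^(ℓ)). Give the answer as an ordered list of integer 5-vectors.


Barcode: M ≅ I[1,1], I[1,2], I[1,4], I[3,3], I[4,5]^2, I[5,5]. HN layers by μ_θ (5 steps, strictly decreasing):
  μ^(1)=90; μ^(2)=38; μ^(3)=12; μ^(4)=-41/2; μ^(5)=-27

((0, 0, 1, 0, 0); (0, 0, 1, 1, 0); (0, 2, 0, 0, 0); (0, 0, 0, 2, 2); (3, 0, 0, 0, 1))


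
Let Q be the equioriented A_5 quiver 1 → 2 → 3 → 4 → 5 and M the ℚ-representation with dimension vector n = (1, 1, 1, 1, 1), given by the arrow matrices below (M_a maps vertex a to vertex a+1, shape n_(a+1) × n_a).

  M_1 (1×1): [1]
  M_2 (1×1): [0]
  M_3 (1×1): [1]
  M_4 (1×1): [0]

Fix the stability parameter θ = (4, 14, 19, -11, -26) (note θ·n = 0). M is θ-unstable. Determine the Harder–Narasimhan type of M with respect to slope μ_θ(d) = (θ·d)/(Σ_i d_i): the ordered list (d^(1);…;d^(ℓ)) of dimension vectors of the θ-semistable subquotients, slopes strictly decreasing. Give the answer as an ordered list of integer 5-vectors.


Interval decomposition of M: I[1,2], I[3,4], I[5,5].
HN type (ℓ=3): μ^(1)=14; μ^(2)=4; μ^(3)=-26

((0, 1, 0, 0, 0); (1, 0, 1, 1, 0); (0, 0, 0, 0, 1))


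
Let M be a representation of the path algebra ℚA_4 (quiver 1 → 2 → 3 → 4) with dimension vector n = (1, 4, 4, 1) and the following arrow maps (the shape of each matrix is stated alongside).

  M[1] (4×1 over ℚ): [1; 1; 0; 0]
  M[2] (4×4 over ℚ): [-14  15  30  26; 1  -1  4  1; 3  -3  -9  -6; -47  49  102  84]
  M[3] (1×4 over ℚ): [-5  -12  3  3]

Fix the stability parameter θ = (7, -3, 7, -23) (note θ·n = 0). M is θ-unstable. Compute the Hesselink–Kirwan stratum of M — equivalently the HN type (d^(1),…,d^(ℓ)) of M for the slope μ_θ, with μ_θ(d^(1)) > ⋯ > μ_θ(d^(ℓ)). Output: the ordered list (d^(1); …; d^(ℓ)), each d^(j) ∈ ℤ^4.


Barcode: M ≅ I[1,4], I[2,3]^3. HN layers by μ_θ (2 steps, strictly decreasing):
  μ^(1)=7; μ^(2)=-3

((0, 0, 3, 0); (1, 4, 1, 1))


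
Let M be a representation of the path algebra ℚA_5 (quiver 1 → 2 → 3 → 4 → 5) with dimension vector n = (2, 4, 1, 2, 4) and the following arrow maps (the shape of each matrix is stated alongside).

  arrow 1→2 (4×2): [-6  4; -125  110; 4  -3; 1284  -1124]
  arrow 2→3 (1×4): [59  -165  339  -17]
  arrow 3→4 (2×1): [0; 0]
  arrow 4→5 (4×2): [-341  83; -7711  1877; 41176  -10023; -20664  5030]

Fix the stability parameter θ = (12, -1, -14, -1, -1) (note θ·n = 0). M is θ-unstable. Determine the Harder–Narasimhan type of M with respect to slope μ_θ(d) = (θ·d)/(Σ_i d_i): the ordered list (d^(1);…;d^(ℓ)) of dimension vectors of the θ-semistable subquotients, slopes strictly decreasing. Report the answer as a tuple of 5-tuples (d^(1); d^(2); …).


Barcode: M ≅ I[1,2], I[1,3], I[2,2]^2, I[4,5]^2, I[5,5]^2. HN layers by μ_θ (2 steps, strictly decreasing):
  μ^(1)=11/2; μ^(2)=-1

((1, 1, 0, 0, 0); (1, 3, 1, 2, 4))


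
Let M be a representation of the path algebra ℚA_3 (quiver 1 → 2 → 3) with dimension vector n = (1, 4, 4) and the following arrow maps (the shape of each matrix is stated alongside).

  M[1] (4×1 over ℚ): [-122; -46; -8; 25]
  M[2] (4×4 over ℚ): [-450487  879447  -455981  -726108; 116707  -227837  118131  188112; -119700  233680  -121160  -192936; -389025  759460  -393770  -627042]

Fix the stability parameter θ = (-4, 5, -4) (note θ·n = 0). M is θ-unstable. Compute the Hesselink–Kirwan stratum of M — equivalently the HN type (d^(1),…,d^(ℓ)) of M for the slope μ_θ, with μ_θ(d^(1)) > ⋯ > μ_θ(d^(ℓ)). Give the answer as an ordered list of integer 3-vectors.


Via rank(M_{q-1}∘⋯∘M_p): M ≅ I[1,2], I[2,2], I[2,3]^2, I[3,3]^2.
μ_θ-semistable layers: μ^(1)=5; μ^(2)=1/2; μ^(3)=-4

((0, 2, 0); (0, 2, 2); (1, 0, 2))


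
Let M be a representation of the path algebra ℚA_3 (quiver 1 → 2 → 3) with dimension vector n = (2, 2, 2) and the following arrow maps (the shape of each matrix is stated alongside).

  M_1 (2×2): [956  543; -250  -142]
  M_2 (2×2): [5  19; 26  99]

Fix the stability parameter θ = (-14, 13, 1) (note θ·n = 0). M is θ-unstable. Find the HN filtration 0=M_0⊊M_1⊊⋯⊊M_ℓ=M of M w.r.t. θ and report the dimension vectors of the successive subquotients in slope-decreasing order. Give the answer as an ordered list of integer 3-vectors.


Interval decomposition of M: I[1,3]^2.
HN type (ℓ=2): μ^(1)=7; μ^(2)=-14

((0, 2, 2); (2, 0, 0))


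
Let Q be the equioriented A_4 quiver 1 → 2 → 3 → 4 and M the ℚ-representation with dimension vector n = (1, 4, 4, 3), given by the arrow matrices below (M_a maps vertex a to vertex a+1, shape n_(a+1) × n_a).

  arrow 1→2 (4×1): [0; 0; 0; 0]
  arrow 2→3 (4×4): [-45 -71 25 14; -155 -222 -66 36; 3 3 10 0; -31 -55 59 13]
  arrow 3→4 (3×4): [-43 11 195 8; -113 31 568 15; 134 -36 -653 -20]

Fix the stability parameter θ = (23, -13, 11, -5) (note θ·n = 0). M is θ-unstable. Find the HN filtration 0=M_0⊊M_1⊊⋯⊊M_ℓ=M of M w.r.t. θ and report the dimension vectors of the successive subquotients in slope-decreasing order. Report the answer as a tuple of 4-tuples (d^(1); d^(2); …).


Barcode: M ≅ I[1,1], I[2,3], I[2,4]^3. HN layers by μ_θ (4 steps, strictly decreasing):
  μ^(1)=23; μ^(2)=11; μ^(3)=3; μ^(4)=-13

((1, 0, 0, 0); (0, 0, 1, 0); (0, 0, 3, 3); (0, 4, 0, 0))


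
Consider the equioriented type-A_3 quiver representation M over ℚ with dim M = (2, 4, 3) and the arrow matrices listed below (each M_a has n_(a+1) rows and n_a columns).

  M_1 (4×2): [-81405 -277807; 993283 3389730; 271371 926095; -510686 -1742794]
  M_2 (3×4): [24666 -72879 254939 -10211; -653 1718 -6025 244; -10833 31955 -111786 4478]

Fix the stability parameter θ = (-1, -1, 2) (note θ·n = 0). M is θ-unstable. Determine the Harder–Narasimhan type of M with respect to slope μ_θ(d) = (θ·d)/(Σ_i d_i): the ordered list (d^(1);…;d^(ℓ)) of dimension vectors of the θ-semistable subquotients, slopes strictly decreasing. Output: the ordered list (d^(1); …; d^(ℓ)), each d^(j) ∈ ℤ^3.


Via rank(M_{q-1}∘⋯∘M_p): M ≅ I[1,2], I[1,3], I[2,3]^2.
μ_θ-semistable layers: μ^(1)=2; μ^(2)=-1

((0, 0, 3); (2, 4, 0))


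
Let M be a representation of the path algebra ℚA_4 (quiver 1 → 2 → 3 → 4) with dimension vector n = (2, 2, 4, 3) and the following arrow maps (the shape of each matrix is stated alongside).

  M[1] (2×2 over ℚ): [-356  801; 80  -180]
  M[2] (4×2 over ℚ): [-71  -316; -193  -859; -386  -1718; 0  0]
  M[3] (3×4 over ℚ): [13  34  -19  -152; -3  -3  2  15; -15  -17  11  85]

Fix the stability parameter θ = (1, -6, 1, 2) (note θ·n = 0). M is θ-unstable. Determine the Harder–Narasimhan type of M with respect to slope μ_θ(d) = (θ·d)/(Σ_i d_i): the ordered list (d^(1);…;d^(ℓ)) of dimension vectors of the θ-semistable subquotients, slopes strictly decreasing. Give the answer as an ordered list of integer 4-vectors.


Barcode: M ≅ I[1,1], I[1,4], I[2,4], I[3,3], I[3,4]. HN layers by μ_θ (4 steps, strictly decreasing):
  μ^(1)=2; μ^(2)=1; μ^(3)=-5/2; μ^(4)=-6

((0, 0, 0, 3); (1, 0, 4, 0); (1, 1, 0, 0); (0, 1, 0, 0))


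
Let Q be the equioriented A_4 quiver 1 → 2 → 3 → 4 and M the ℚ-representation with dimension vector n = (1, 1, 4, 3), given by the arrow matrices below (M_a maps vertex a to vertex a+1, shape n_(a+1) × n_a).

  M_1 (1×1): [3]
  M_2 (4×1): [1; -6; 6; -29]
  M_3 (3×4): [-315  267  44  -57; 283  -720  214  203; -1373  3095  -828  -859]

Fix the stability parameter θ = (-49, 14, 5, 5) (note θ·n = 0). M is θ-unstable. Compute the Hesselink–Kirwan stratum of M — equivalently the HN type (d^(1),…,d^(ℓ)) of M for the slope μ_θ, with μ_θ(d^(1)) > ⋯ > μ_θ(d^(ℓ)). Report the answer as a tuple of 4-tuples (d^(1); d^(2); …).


Interval decomposition of M: I[1,3], I[3,4]^3.
HN type (ℓ=3): μ^(1)=19/2; μ^(2)=5; μ^(3)=-49

((0, 1, 1, 0); (0, 0, 3, 3); (1, 0, 0, 0))


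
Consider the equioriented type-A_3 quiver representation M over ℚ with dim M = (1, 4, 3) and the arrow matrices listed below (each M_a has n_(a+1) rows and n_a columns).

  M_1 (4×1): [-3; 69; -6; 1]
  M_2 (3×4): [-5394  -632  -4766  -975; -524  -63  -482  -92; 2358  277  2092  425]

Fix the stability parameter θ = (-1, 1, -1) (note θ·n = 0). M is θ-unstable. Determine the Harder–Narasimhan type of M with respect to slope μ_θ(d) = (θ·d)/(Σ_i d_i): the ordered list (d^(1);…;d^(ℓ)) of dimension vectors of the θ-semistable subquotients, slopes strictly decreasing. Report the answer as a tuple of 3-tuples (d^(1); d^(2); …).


Barcode: M ≅ I[1,3], I[2,2], I[2,3]^2. HN layers by μ_θ (3 steps, strictly decreasing):
  μ^(1)=1; μ^(2)=0; μ^(3)=-1

((0, 1, 0); (0, 3, 3); (1, 0, 0))


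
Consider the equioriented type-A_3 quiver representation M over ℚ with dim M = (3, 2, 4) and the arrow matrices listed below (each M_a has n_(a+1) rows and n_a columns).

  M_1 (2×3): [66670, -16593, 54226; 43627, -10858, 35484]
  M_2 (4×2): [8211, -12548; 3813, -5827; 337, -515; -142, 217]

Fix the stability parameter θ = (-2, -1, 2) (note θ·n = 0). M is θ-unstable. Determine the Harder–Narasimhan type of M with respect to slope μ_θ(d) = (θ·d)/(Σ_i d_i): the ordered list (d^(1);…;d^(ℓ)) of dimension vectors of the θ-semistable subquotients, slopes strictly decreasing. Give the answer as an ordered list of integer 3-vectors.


Barcode: M ≅ I[1,1], I[1,3]^2, I[3,3]^2. HN layers by μ_θ (3 steps, strictly decreasing):
  μ^(1)=2; μ^(2)=-1; μ^(3)=-2

((0, 0, 4); (0, 2, 0); (3, 0, 0))


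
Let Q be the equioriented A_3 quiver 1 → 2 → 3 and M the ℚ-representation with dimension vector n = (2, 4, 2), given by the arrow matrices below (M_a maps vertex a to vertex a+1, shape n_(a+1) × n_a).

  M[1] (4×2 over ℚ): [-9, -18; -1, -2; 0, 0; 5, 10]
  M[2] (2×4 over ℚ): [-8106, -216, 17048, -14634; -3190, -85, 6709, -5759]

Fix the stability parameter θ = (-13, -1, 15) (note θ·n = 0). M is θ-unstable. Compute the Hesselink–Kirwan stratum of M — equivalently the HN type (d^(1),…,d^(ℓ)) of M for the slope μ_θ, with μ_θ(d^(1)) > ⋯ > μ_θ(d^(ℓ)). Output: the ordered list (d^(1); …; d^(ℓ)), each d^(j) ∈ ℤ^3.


Interval decomposition of M: I[1,1], I[1,2], I[2,2], I[2,3]^2.
HN type (ℓ=3): μ^(1)=15; μ^(2)=-1; μ^(3)=-13

((0, 0, 2); (0, 4, 0); (2, 0, 0))


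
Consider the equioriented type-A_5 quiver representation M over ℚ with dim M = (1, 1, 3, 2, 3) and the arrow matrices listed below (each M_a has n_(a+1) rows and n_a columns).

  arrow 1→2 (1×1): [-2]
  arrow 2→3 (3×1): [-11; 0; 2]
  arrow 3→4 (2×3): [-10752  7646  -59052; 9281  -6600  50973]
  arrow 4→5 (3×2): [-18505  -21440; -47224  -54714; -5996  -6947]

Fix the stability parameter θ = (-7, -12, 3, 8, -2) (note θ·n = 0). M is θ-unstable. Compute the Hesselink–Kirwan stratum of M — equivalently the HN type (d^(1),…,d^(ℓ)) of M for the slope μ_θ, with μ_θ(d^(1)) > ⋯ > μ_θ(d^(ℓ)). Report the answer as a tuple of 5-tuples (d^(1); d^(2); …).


Via rank(M_{q-1}∘⋯∘M_p): M ≅ I[1,5], I[3,3], I[3,5], I[5,5].
μ_θ-semistable layers: μ^(1)=3; μ^(2)=-2; μ^(3)=-19/2

((0, 0, 3, 2, 2); (0, 0, 0, 0, 1); (1, 1, 0, 0, 0))


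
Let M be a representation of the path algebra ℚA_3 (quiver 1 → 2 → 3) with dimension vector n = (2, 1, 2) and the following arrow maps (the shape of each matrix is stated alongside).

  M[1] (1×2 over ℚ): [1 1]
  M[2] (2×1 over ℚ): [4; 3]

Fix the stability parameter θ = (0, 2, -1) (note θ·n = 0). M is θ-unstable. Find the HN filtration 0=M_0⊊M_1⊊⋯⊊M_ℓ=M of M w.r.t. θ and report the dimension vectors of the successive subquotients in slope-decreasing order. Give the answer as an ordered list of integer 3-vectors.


Interval decomposition of M: I[1,1], I[1,3], I[3,3].
HN type (ℓ=3): μ^(1)=1/2; μ^(2)=0; μ^(3)=-1

((0, 1, 1); (2, 0, 0); (0, 0, 1))


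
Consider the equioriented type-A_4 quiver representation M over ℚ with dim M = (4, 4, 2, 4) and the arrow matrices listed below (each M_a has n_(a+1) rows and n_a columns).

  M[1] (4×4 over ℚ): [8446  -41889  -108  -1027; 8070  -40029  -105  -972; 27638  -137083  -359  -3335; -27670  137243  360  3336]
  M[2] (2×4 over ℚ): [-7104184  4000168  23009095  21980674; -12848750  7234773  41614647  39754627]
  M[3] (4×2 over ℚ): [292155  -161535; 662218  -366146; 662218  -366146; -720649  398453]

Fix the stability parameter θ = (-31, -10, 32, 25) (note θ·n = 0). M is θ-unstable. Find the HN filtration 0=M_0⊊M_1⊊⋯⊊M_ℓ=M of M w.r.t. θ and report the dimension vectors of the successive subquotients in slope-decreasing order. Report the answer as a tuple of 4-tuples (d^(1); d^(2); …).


Interval decomposition of M: I[1,1], I[1,2], I[1,3], I[1,4], I[2,2], I[4,4]^3.
HN type (ℓ=5): μ^(1)=32; μ^(2)=57/2; μ^(3)=25; μ^(4)=-10; μ^(5)=-31

((0, 0, 1, 0); (0, 0, 1, 1); (0, 0, 0, 3); (0, 4, 0, 0); (4, 0, 0, 0))


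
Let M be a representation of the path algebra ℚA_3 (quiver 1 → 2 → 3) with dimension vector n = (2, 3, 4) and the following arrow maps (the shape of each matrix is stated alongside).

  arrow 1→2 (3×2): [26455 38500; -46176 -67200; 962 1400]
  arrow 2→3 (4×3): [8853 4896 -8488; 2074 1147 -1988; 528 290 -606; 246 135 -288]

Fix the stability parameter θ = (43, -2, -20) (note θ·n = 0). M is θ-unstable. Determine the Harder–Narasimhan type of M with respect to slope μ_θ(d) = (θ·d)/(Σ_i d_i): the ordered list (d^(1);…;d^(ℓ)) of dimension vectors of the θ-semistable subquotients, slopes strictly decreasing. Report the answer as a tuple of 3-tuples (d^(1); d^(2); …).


Barcode: M ≅ I[1,1], I[1,3], I[2,3]^2, I[3,3]. HN layers by μ_θ (4 steps, strictly decreasing):
  μ^(1)=43; μ^(2)=7; μ^(3)=-11; μ^(4)=-20

((1, 0, 0); (1, 1, 1); (0, 2, 2); (0, 0, 1))


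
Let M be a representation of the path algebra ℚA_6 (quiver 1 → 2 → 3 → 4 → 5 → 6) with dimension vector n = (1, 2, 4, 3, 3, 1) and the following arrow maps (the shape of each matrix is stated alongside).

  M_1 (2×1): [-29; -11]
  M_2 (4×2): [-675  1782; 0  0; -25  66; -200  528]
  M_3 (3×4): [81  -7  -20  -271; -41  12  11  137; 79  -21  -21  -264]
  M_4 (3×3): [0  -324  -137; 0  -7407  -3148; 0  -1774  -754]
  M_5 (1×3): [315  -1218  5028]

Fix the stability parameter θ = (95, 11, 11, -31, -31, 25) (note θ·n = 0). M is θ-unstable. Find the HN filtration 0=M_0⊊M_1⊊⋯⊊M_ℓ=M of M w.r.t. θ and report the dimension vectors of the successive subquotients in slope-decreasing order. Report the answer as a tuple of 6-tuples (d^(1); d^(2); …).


Interval decomposition of M: I[1,4], I[2,2], I[3,3], I[3,5], I[3,6], I[5,5].
HN type (ℓ=5): μ^(1)=25; μ^(2)=43/2; μ^(3)=11; μ^(4)=-17; μ^(5)=-31

((0, 0, 0, 0, 0, 1); (1, 1, 1, 1, 0, 0); (0, 1, 1, 0, 0, 0); (0, 0, 2, 2, 2, 0); (0, 0, 0, 0, 1, 0))


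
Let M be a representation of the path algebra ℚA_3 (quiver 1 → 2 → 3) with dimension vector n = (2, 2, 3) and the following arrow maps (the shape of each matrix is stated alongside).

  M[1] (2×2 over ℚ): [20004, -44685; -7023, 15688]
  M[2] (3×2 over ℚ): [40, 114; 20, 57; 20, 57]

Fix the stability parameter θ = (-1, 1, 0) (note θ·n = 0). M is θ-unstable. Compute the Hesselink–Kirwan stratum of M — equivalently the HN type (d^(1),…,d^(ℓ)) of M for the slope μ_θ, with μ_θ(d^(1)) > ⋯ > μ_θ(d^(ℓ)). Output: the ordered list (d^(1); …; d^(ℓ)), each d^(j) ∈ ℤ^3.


Interval decomposition of M: I[1,2], I[1,3], I[3,3]^2.
HN type (ℓ=4): μ^(1)=1; μ^(2)=1/2; μ^(3)=0; μ^(4)=-1

((0, 1, 0); (0, 1, 1); (0, 0, 2); (2, 0, 0))


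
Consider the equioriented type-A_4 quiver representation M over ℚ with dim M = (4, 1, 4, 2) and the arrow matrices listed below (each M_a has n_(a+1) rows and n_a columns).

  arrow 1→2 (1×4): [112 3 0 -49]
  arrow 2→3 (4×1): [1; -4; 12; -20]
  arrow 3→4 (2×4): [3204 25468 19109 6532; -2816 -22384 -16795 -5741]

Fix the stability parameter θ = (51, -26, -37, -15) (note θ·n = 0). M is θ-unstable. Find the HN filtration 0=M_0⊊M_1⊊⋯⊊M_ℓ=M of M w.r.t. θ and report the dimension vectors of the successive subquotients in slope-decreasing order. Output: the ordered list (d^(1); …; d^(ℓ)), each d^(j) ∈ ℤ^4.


Barcode: M ≅ I[1,1]^3, I[1,3], I[3,3], I[3,4]^2. HN layers by μ_θ (4 steps, strictly decreasing):
  μ^(1)=51; μ^(2)=-4; μ^(3)=-15; μ^(4)=-37

((3, 0, 0, 0); (1, 1, 1, 0); (0, 0, 0, 2); (0, 0, 3, 0))


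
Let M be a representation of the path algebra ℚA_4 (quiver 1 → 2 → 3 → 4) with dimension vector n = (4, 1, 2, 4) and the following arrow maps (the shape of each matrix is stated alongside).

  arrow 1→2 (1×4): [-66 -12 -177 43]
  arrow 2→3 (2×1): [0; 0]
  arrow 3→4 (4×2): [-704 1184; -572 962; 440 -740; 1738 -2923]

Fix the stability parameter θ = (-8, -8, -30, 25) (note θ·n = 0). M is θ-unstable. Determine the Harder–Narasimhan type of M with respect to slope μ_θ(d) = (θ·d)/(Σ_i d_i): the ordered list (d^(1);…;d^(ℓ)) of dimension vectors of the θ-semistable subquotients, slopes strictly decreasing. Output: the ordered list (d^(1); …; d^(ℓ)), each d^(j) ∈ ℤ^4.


Via rank(M_{q-1}∘⋯∘M_p): M ≅ I[1,1]^3, I[1,2], I[3,3], I[3,4], I[4,4]^3.
μ_θ-semistable layers: μ^(1)=25; μ^(2)=-8; μ^(3)=-30

((0, 0, 0, 4); (4, 1, 0, 0); (0, 0, 2, 0))


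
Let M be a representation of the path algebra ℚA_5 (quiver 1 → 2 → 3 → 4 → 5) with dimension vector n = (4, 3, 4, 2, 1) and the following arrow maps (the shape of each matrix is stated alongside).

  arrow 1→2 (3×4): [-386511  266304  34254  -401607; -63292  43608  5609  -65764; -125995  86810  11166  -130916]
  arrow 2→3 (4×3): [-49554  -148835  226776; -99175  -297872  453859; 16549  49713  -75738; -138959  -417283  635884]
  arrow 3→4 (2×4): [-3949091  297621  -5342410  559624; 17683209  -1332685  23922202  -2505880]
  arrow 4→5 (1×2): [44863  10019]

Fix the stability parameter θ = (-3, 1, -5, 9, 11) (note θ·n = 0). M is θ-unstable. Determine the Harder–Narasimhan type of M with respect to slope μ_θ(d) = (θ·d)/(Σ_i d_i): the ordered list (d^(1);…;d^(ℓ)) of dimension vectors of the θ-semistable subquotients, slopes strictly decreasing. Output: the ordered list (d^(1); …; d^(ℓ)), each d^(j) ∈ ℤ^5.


Via rank(M_{q-1}∘⋯∘M_p): M ≅ I[1,1], I[1,3], I[1,4], I[1,5], I[3,3].
μ_θ-semistable layers: μ^(1)=11; μ^(2)=9; μ^(3)=-2; μ^(4)=-3; μ^(5)=-5

((0, 0, 0, 0, 1); (0, 0, 0, 2, 0); (0, 3, 3, 0, 0); (4, 0, 0, 0, 0); (0, 0, 1, 0, 0))


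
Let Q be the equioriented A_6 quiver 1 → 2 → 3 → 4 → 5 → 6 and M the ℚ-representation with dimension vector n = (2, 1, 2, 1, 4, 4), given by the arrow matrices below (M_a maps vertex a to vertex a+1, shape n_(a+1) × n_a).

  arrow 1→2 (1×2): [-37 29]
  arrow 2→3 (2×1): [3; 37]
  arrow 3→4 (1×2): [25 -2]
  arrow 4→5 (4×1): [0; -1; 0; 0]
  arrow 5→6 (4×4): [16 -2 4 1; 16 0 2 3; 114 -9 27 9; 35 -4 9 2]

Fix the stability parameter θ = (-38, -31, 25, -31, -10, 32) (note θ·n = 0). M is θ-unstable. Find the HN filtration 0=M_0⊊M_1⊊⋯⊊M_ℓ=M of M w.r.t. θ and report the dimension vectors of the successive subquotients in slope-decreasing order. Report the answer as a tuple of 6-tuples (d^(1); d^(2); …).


Interval decomposition of M: I[1,1], I[1,6], I[3,3], I[5,5], I[5,6]^2, I[6,6].
HN type (ℓ=6): μ^(1)=32; μ^(2)=25; μ^(3)=-16/3; μ^(4)=-10; μ^(5)=-31; μ^(6)=-38

((0, 0, 0, 0, 0, 4); (0, 0, 1, 0, 0, 0); (0, 0, 1, 1, 1, 0); (0, 0, 0, 0, 3, 0); (0, 1, 0, 0, 0, 0); (2, 0, 0, 0, 0, 0))
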